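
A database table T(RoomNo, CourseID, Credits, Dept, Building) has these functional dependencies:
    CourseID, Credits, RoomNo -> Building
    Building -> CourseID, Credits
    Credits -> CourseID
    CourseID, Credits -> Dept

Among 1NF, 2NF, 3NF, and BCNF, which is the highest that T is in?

Candidate keys: {Building, RoomNo}, {Credits, RoomNo}. Prime attributes: {Building, Credits, RoomNo}.
For Building -> CourseID, Credits we have {Building}⁺ = {Building, CourseID, Credits, Dept}; {Building} is not a superkey, so BCNF fails.
Because {CourseID} is non-prime and the left side of Building -> CourseID, Credits is not a superkey, the relation is not in 3NF.
The proper key subset {Building} of {Building, RoomNo} determines non-prime {CourseID, Dept}, so the relation is not even in 2NF.

1NF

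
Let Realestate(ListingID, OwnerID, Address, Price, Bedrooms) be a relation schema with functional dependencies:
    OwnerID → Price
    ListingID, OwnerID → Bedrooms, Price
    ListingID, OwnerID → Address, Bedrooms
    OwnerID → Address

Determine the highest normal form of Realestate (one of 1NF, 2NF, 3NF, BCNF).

1NF

Candidate key: {ListingID, OwnerID}. Prime attributes: {ListingID, OwnerID}.
For OwnerID → Price we have {OwnerID}⁺ = {Address, OwnerID, Price}; {OwnerID} is not a superkey, so BCNF fails.
OwnerID → Price has non-prime {Price} on the right and a non-superkey on the left, so 3NF fails.
{OwnerID} is a proper subset of the key {ListingID, OwnerID}, and {OwnerID}⁺ contains the non-prime attributes {Address, Price} — a partial dependency, so 2NF is violated.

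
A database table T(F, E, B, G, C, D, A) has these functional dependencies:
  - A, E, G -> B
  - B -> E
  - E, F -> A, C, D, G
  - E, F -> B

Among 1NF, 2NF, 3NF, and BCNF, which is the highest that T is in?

Candidate keys: {B, F}, {E, F}. Prime attributes: {B, E, F}.
A, E, G -> B breaks BCNF: {A, E, G}⁺ = {A, B, E, G}, so {A, E, G} is not a superkey.
Its right-hand attributes {B} are all prime, as are those of every other non-superkey FD — the relation is in 3NF.

3NF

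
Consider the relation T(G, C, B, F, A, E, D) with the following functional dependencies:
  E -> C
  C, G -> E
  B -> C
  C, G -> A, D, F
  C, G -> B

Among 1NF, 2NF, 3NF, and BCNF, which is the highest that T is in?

3NF

Candidate keys: {B, G}, {C, G}, {E, G}. Prime attributes: {B, C, E, G}.
E -> C breaks BCNF: {E}⁺ = {C, E}, so {E} is not a superkey.
Since {C} ⊆ prime attributes and every other non-superkey FD also has a prime right side, the schema is in 3NF.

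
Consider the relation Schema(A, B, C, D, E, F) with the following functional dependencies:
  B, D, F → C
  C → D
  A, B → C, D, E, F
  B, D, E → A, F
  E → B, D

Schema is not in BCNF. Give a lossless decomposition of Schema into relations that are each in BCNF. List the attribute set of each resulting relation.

{A, B, D, E, F}; {B, C, F}; {C, D}

Candidate keys of the original relation: {A, B}, {E}.
{A, B, C, D, E, F}: {B, D, F} determines {B, C, D, F} here but is not a superkey — split on B, D, F → C, giving {B, C, D, F} and {A, B, D, E, F}.
{B, C, D, F}: {C} determines {C, D} here but is not a superkey — split on C → D, giving {C, D} and {B, C, F}.
{C, D} has no BCNF violation.
{B, C, F} has no BCNF violation.
{A, B, D, E, F} has no BCNF violation.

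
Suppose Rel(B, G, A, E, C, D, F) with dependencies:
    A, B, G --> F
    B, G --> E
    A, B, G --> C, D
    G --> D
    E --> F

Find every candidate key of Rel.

Attributes never on any right-hand side: {A, B, G} — every candidate key must contain all of them.
{A, B, G}⁺ = {A, B, C, D, E, F, G}, which is every attribute, so {A, B, G} is a candidate key.
Every other attribute set either contains this one or has a smaller closure.

{A, B, G}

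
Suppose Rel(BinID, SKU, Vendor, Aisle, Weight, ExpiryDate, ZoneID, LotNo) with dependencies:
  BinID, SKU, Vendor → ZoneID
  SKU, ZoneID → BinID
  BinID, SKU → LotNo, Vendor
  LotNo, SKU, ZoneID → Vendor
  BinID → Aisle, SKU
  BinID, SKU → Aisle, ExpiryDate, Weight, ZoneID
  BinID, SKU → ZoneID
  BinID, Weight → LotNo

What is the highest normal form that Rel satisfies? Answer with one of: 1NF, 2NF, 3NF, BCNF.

BCNF

Candidate keys: {BinID}, {SKU, ZoneID}. Prime attributes: {BinID, SKU, ZoneID}.
Every FD has a superkey on the left, so the relation is in BCNF.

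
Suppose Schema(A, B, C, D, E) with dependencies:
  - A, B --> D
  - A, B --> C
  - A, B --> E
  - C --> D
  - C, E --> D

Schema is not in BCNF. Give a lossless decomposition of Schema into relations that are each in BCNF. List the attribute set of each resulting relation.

Candidate key of the original relation: {A, B}.
{A, B, C, D, E}: {C} determines {C, D} here but is not a superkey — split on C --> D, giving {C, D} and {A, B, C, E}.
{C, D} is in BCNF.
{A, B, C, E} is in BCNF.

{A, B, C, E}; {C, D}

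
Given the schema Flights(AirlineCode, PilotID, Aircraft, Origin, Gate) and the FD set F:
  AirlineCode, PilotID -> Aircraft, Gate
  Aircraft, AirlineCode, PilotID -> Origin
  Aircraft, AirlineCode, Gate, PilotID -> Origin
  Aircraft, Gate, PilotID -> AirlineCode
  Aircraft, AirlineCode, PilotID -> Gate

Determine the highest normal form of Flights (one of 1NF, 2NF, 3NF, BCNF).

BCNF

Candidate keys: {Aircraft, Gate, PilotID}, {AirlineCode, PilotID}. Prime attributes: {Aircraft, AirlineCode, Gate, PilotID}.
Every FD has a superkey on the left, so the relation is in BCNF.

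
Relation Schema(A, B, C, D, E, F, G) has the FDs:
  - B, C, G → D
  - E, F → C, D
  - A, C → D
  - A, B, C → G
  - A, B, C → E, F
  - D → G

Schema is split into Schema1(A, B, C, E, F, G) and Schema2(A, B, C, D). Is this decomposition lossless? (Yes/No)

Yes

Common attributes: {A, B, C}; their closure is {A, B, C, D, E, F, G}.
Since Schema1 ⊆ {A, B, C, D, E, F, G}, the intersection is a superkey of Schema1; the decomposition is lossless.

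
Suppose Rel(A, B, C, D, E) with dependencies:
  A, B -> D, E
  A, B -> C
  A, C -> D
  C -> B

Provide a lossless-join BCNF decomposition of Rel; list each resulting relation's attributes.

Candidate keys of the original relation: {A, B}, {A, C}.
Within {A, B, C, D, E}: {C}⁺ ∩ {A, B, C, D, E} = {B, C}, not the whole set, so C -> B violates BCNF; decompose into {B, C} and {A, C, D, E}.
{B, C}: every determinant is a superkey — BCNF.
{A, C, D, E}: every determinant is a superkey — BCNF.

{A, C, D, E}; {B, C}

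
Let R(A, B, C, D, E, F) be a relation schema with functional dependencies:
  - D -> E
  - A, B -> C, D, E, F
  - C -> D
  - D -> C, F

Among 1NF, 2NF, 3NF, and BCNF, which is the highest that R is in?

Candidate key: {A, B}. Prime attributes: {A, B}.
D -> E breaks BCNF: {D}⁺ = {C, D, E, F}, so {D} is not a superkey.
Because {E} is non-prime and the left side of D -> E is not a superkey, the relation is not in 3NF.
No proper subset of a key has a non-prime attribute in its closure, so there is no partial dependency; 2NF holds.

2NF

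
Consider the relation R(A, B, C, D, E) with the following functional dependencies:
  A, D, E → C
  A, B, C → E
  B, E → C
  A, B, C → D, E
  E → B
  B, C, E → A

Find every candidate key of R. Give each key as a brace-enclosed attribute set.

{E} is a candidate key since {E}⁺ = {A, B, C, D, E} covers every attribute.
{A, B, C} is a candidate key since {A, B, C}⁺ = {A, B, C, D, E} covers every attribute.
These are minimal and exhaustive — every other superkey contains one of them.

{A, B, C}, {E}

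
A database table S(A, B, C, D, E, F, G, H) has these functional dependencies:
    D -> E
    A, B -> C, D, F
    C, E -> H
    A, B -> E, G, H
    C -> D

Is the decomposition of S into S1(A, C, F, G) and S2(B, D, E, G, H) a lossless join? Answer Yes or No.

The shared attributes are {G} and {G}⁺ = {G}.
S1 ⊄ {G} and S2 ⊄ {G}, so the split is lossy.

No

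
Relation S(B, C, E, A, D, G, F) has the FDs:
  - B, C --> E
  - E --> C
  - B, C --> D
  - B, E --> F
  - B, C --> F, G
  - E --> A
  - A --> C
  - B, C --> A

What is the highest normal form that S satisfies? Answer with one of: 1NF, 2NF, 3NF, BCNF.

Candidate keys: {A, B}, {B, C}, {B, E}. Prime attributes: {A, B, C, E}.
For E --> C we have {E}⁺ = {A, C, E}; {E} is not a superkey, so BCNF fails.
Its right-hand attributes {C} are all prime, as are those of every other non-superkey FD — the relation is in 3NF.

3NF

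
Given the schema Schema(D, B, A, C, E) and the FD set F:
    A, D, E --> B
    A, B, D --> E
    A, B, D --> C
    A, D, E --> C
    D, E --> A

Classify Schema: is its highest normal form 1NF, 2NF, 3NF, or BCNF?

Candidate keys: {A, B, D}, {D, E}. Prime attributes: {A, B, D, E}.
The left-hand side of every FD is a superkey, so BCNF is satisfied.

BCNF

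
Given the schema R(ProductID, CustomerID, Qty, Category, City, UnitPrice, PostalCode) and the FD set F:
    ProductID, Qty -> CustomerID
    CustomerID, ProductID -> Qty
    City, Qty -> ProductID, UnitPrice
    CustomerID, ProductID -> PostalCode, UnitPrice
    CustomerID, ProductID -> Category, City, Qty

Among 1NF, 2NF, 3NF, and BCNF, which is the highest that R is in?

BCNF

Candidate keys: {City, Qty}, {CustomerID, ProductID}, {ProductID, Qty}. Prime attributes: {City, CustomerID, ProductID, Qty}.
Each dependency's left side is a superkey — BCNF holds.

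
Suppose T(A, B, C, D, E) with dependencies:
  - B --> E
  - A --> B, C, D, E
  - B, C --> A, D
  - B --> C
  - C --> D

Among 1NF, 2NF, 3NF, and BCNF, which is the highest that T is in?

Candidate keys: {A}, {B}. Prime attributes: {A, B}.
C --> D breaks BCNF: {C}⁺ = {C, D}, so {C} is not a superkey.
C --> D has non-prime {D} on the right and a non-superkey on the left, so 3NF fails.
Every candidate key is a single attribute, so no partial dependency is possible; 2NF holds.

2NF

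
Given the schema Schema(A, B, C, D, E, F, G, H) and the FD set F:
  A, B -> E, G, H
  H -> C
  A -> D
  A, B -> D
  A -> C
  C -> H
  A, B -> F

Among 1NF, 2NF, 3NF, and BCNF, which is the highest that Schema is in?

Candidate key: {A, B}. Prime attributes: {A, B}.
H -> C breaks BCNF: {H}⁺ = {C, H}, so {H} is not a superkey.
H -> C has non-prime {C} on the right and a non-superkey on the left, so 3NF fails.
{A} is a proper subset of the key {A, B}, and {A}⁺ contains the non-prime attributes {C, D, H} — a partial dependency, so 2NF is violated.

1NF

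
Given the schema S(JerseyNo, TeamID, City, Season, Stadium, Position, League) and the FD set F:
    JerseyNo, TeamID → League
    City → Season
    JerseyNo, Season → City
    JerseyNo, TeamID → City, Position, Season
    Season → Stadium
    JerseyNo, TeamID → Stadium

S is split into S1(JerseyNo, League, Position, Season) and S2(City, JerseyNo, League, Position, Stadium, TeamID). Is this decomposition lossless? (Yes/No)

The shared attributes are {JerseyNo, League, Position} and {JerseyNo, League, Position}⁺ = {JerseyNo, League, Position}.
S1 ⊄ {JerseyNo, League, Position} and S2 ⊄ {JerseyNo, League, Position}, so the split is lossy.

No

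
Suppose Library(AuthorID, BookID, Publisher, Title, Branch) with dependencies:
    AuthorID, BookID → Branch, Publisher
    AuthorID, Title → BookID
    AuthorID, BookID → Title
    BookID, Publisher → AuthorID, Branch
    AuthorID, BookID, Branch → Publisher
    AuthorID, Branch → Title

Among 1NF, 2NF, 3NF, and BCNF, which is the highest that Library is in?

Candidate keys: {AuthorID, BookID}, {AuthorID, Branch}, {AuthorID, Title}, {BookID, Publisher}. Prime attributes: {AuthorID, BookID, Branch, Publisher, Title}.
The left-hand side of every FD is a superkey, so BCNF is satisfied.

BCNF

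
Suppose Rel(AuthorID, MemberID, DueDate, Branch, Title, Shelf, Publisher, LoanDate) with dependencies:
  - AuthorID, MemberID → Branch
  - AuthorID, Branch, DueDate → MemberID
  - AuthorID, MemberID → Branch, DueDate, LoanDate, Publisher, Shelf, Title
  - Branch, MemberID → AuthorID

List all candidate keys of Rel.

{AuthorID, MemberID}⁺ = {AuthorID, Branch, DueDate, LoanDate, MemberID, Publisher, Shelf, Title} — all of the relation — so {AuthorID, MemberID} is a candidate key.
{Branch, MemberID}⁺ = {AuthorID, Branch, DueDate, LoanDate, MemberID, Publisher, Shelf, Title} — all of the relation — so {Branch, MemberID} is a candidate key.
{AuthorID, Branch, DueDate}⁺ = {AuthorID, Branch, DueDate, LoanDate, MemberID, Publisher, Shelf, Title} — all of the relation — so {AuthorID, Branch, DueDate} is a candidate key.
These are minimal and exhaustive — every other superkey contains one of them.

{AuthorID, Branch, DueDate}, {AuthorID, MemberID}, {Branch, MemberID}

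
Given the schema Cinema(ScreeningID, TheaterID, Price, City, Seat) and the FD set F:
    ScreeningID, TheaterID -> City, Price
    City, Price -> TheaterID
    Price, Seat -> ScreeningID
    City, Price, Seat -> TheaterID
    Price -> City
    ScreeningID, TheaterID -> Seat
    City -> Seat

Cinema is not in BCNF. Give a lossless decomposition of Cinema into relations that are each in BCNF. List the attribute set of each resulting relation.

{City, Price, ScreeningID, TheaterID}; {City, Seat}

Candidate keys of the original relation: {Price}, {ScreeningID, TheaterID}.
In {City, Price, ScreeningID, Seat, TheaterID}, {City} is not a superkey ({City}⁺ restricted to this set is {City, Seat}), so split on City -> Seat into {City, Seat} and {City, Price, ScreeningID, TheaterID}.
{City, Seat}: every determinant is a superkey — BCNF.
{City, Price, ScreeningID, TheaterID}: every determinant is a superkey — BCNF.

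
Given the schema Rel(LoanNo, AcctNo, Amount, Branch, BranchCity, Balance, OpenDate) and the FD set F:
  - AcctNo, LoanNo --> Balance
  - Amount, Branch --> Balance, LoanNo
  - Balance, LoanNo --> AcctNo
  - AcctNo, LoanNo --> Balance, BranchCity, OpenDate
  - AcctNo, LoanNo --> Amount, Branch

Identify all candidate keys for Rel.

{AcctNo, LoanNo}, {Amount, Branch}, {Balance, LoanNo}

{AcctNo, LoanNo} is a candidate key since {AcctNo, LoanNo}⁺ = {AcctNo, Amount, Balance, Branch, BranchCity, LoanNo, OpenDate} covers every attribute.
{Amount, Branch} is a candidate key since {Amount, Branch}⁺ = {AcctNo, Amount, Balance, Branch, BranchCity, LoanNo, OpenDate} covers every attribute.
{Balance, LoanNo} is a candidate key since {Balance, LoanNo}⁺ = {AcctNo, Amount, Balance, Branch, BranchCity, LoanNo, OpenDate} covers every attribute.
No proper subset of any of these is a key, and no other minimal superkey exists.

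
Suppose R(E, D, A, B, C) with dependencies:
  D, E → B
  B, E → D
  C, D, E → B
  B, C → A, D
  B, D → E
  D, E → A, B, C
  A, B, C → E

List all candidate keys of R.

Closure of {B, C} is {A, B, C, D, E}, the whole schema; {B, C} is a candidate key.
Closure of {B, D} is {A, B, C, D, E}, the whole schema; {B, D} is a candidate key.
Closure of {B, E} is {A, B, C, D, E}, the whole schema; {B, E} is a candidate key.
Closure of {D, E} is {A, B, C, D, E}, the whole schema; {D, E} is a candidate key.
These are minimal and exhaustive — every other superkey contains one of them.

{B, C}, {B, D}, {B, E}, {D, E}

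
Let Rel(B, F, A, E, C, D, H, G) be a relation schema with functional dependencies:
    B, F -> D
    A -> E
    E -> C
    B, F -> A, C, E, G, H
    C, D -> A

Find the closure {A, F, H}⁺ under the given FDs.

{A, C, E, F, H}

Start with {A, F, H}.
A -> E applies; add {E} → now {A, E, F, H}.
E -> C applies; add {C} → now {A, C, E, F, H}.
No further FD applies.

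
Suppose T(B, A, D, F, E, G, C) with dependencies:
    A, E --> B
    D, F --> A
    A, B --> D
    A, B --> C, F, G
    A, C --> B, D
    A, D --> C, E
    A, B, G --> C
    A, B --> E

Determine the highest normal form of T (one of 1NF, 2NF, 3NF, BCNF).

BCNF

Candidate keys: {A, B}, {A, C}, {A, D}, {A, E}, {D, F}. Prime attributes: {A, B, C, D, E, F}.
The left-hand side of every FD is a superkey, so BCNF is satisfied.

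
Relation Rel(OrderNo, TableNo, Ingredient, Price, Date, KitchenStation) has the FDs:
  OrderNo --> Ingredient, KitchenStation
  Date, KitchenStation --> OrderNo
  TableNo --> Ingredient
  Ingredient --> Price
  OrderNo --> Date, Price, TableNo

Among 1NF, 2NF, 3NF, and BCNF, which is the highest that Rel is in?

Candidate keys: {Date, KitchenStation}, {OrderNo}. Prime attributes: {Date, KitchenStation, OrderNo}.
TableNo --> Ingredient: {TableNo}⁺ = {Ingredient, Price, TableNo}, which is not all of the attributes, so the left side is not a superkey — BCNF is violated.
Because {Ingredient} is non-prime and the left side of TableNo --> Ingredient is not a superkey, the relation is not in 3NF.
No proper subset of a key has a non-prime attribute in its closure, so there is no partial dependency; 2NF holds.

2NF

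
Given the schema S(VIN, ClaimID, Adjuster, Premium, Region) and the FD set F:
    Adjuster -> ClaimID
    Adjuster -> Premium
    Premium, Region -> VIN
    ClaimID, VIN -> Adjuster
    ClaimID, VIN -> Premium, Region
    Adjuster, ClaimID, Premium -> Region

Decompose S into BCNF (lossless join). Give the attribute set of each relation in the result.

{Adjuster, ClaimID, Premium, Region}; {Premium, Region, VIN}

Candidate keys of the original relation: {Adjuster}, {ClaimID, Premium, Region}, {ClaimID, VIN}.
Within {Adjuster, ClaimID, Premium, Region, VIN}: {Premium, Region}⁺ ∩ {Adjuster, ClaimID, Premium, Region, VIN} = {Premium, Region, VIN}, not the whole set, so Premium, Region -> VIN violates BCNF; decompose into {Premium, Region, VIN} and {Adjuster, ClaimID, Premium, Region}.
{Premium, Region, VIN} has no BCNF violation.
{Adjuster, ClaimID, Premium, Region} has no BCNF violation.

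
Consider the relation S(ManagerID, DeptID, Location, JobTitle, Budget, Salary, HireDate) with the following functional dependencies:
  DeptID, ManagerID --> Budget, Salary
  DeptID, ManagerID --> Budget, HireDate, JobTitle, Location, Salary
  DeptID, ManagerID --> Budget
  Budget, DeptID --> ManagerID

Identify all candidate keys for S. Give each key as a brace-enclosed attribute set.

{Budget, DeptID}, {DeptID, ManagerID}

No FD produces {DeptID}, so it must be in every candidate key.
{Budget, DeptID}⁺ = {Budget, DeptID, HireDate, JobTitle, Location, ManagerID, Salary}, which is every attribute, so {Budget, DeptID} is a candidate key.
{DeptID, ManagerID}⁺ = {Budget, DeptID, HireDate, JobTitle, Location, ManagerID, Salary}, which is every attribute, so {DeptID, ManagerID} is a candidate key.
No proper subset of any of these is a key, and no other minimal superkey exists.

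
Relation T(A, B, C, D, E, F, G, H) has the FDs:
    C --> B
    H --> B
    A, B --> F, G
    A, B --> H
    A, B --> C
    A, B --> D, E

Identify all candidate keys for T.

{A, B}, {A, C}, {A, H}

Attributes never on any right-hand side: {A} — every candidate key must contain it.
{A, B}⁺ = {A, B, C, D, E, F, G, H} — all of the relation — so {A, B} is a candidate key.
{A, C}⁺ = {A, B, C, D, E, F, G, H} — all of the relation — so {A, C} is a candidate key.
{A, H}⁺ = {A, B, C, D, E, F, G, H} — all of the relation — so {A, H} is a candidate key.
Any other superkey properly contains one of these, so there are no further candidate keys.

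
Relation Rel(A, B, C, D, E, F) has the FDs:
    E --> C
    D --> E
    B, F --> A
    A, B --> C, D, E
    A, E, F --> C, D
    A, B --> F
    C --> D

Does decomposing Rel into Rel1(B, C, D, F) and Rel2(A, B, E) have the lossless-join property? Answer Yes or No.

Common attributes: {B}; their closure is {B}.
Rel1 ⊄ {B} and Rel2 ⊄ {B}, so the split is lossy.

No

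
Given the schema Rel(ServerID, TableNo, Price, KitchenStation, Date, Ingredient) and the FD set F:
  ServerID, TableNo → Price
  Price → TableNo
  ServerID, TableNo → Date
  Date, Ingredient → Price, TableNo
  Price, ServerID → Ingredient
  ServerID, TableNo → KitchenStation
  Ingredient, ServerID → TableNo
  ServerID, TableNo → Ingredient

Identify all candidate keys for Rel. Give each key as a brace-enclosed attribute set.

Attributes never on any right-hand side: {ServerID} — every candidate key must contain it.
{Ingredient, ServerID}⁺ = {Date, Ingredient, KitchenStation, Price, ServerID, TableNo}, which is every attribute, so {Ingredient, ServerID} is a candidate key.
{Price, ServerID}⁺ = {Date, Ingredient, KitchenStation, Price, ServerID, TableNo}, which is every attribute, so {Price, ServerID} is a candidate key.
{ServerID, TableNo}⁺ = {Date, Ingredient, KitchenStation, Price, ServerID, TableNo}, which is every attribute, so {ServerID, TableNo} is a candidate key.
These are minimal and exhaustive — every other superkey contains one of them.

{Ingredient, ServerID}, {Price, ServerID}, {ServerID, TableNo}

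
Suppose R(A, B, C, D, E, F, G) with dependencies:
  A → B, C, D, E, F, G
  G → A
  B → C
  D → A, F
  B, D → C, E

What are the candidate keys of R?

{A}, {D}, {G}

Closure of {A} is {A, B, C, D, E, F, G}, the whole schema; {A} is a candidate key.
Closure of {D} is {A, B, C, D, E, F, G}, the whole schema; {D} is a candidate key.
Closure of {G} is {A, B, C, D, E, F, G}, the whole schema; {G} is a candidate key.
Any other superkey properly contains one of these, so there are no further candidate keys.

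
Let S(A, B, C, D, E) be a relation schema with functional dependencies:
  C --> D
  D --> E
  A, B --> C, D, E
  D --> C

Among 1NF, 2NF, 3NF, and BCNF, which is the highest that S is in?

2NF

Candidate key: {A, B}. Prime attributes: {A, B}.
C --> D: {C}⁺ = {C, D, E}, which is not all of the attributes, so the left side is not a superkey — BCNF is violated.
C --> D determines the non-prime attribute {D} from a non-superkey — 3NF is violated.
Checking every proper subset of each key, none determines a non-prime attribute — 2NF is satisfied.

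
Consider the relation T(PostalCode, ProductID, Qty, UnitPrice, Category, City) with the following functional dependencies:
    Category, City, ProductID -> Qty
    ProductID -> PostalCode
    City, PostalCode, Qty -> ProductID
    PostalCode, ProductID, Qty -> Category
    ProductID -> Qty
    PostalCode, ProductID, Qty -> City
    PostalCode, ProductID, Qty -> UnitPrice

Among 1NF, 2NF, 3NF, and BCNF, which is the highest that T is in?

Candidate keys: {City, PostalCode, Qty}, {ProductID}. Prime attributes: {City, PostalCode, ProductID, Qty}.
Every FD has a superkey on the left, so the relation is in BCNF.

BCNF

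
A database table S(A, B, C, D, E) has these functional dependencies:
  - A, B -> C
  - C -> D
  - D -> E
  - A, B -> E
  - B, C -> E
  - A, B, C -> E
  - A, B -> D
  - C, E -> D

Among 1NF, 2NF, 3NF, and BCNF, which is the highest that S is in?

2NF

Candidate key: {A, B}. Prime attributes: {A, B}.
C -> D: {C}⁺ = {C, D, E}, which is not all of the attributes, so the left side is not a superkey — BCNF is violated.
C -> D determines the non-prime attribute {D} from a non-superkey — 3NF is violated.
No proper subset of a key has a non-prime attribute in its closure, so there is no partial dependency; 2NF holds.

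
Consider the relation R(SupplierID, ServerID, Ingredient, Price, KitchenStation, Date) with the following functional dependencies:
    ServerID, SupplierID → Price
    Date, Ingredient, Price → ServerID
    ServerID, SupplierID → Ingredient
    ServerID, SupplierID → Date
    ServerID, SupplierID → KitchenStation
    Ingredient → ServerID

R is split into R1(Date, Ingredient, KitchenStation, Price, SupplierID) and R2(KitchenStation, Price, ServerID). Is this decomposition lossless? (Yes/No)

The shared attributes are {KitchenStation, Price} and {KitchenStation, Price}⁺ = {KitchenStation, Price}.
The closure covers neither R1 nor R2 entirely; the join is not lossless.

No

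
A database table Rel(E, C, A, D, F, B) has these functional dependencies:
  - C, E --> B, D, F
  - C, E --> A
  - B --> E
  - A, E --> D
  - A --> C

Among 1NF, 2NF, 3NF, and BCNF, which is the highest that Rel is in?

3NF

Candidate keys: {A, B}, {A, E}, {B, C}, {C, E}. Prime attributes: {A, B, C, E}.
B --> E: {B}⁺ = {B, E}, which is not all of the attributes, so the left side is not a superkey — BCNF is violated.
Since {E} ⊆ prime attributes and every other non-superkey FD also has a prime right side, the schema is in 3NF.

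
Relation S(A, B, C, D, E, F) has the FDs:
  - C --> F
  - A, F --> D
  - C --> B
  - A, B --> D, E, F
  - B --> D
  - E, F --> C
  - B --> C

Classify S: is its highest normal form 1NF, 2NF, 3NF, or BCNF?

Candidate keys: {A, B}, {A, C}, {A, E, F}. Prime attributes: {A, B, C, E, F}.
C --> F breaks BCNF: {C}⁺ = {B, C, D, F}, so {C} is not a superkey.
A, F --> D has non-prime {D} on the right and a non-superkey on the left, so 3NF fails.
{B} is a proper subset of the key {A, B}, and {B}⁺ contains the non-prime attribute {D} — a partial dependency, so 2NF is violated.

1NF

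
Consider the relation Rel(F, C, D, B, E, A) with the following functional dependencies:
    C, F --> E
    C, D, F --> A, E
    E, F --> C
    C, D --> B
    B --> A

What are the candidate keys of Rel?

{C, D, F}, {D, E, F}

Attributes never on any right-hand side: {D, F} — every candidate key must contain all of them.
{C, D, F} is a candidate key since {C, D, F}⁺ = {A, B, C, D, E, F} covers every attribute.
{D, E, F} is a candidate key since {D, E, F}⁺ = {A, B, C, D, E, F} covers every attribute.
These are minimal and exhaustive — every other superkey contains one of them.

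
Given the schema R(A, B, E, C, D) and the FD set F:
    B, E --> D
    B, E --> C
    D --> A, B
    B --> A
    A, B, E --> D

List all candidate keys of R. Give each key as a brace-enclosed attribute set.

No FD produces {E}, so it must be in every candidate key.
{B, E}⁺ = {A, B, C, D, E}, which is every attribute, so {B, E} is a candidate key.
{D, E}⁺ = {A, B, C, D, E}, which is every attribute, so {D, E} is a candidate key.
Any other superkey properly contains one of these, so there are no further candidate keys.

{B, E}, {D, E}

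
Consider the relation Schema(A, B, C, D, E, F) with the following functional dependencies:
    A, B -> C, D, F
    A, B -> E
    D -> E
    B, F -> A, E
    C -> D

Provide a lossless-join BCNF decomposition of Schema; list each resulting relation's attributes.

{A, B, C, F}; {C, D}; {D, E}

Candidate keys of the original relation: {A, B}, {B, F}.
In {A, B, C, D, E, F}, {D} is not a superkey ({D}⁺ restricted to this set is {D, E}), so split on D -> E into {D, E} and {A, B, C, D, F}.
{D, E} is in BCNF.
In {A, B, C, D, F}, {C} is not a superkey ({C}⁺ restricted to this set is {C, D}), so split on C -> D into {C, D} and {A, B, C, F}.
{C, D} is in BCNF.
{A, B, C, F} is in BCNF.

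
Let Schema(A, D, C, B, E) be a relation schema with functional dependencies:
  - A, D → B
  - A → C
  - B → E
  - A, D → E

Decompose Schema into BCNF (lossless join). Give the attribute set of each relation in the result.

{A, B, D}; {A, C}; {B, E}

Candidate key of the original relation: {A, D}.
Within {A, B, C, D, E}: {A}⁺ ∩ {A, B, C, D, E} = {A, C}, not the whole set, so A → C violates BCNF; decompose into {A, C} and {A, B, D, E}.
{A, C} has no BCNF violation.
Within {A, B, D, E}: {B}⁺ ∩ {A, B, D, E} = {B, E}, not the whole set, so B → E violates BCNF; decompose into {B, E} and {A, B, D}.
{B, E} has no BCNF violation.
{A, B, D} has no BCNF violation.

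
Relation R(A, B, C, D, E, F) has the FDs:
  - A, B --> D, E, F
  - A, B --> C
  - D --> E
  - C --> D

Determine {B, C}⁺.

Start with {B, C}.
C --> D applies; add {D} → now {B, C, D}.
D --> E applies; add {E} → now {B, C, D, E}.
No further FD applies.

{B, C, D, E}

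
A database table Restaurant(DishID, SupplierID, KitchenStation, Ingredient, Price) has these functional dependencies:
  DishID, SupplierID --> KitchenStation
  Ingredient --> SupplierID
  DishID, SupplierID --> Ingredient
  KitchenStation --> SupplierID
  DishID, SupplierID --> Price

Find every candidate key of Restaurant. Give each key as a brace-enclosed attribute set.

Attributes never on any right-hand side: {DishID} — every candidate key must contain it.
Closure of {DishID, Ingredient} is {DishID, Ingredient, KitchenStation, Price, SupplierID}, the whole schema; {DishID, Ingredient} is a candidate key.
Closure of {DishID, KitchenStation} is {DishID, Ingredient, KitchenStation, Price, SupplierID}, the whole schema; {DishID, KitchenStation} is a candidate key.
Closure of {DishID, SupplierID} is {DishID, Ingredient, KitchenStation, Price, SupplierID}, the whole schema; {DishID, SupplierID} is a candidate key.
These are minimal and exhaustive — every other superkey contains one of them.

{DishID, Ingredient}, {DishID, KitchenStation}, {DishID, SupplierID}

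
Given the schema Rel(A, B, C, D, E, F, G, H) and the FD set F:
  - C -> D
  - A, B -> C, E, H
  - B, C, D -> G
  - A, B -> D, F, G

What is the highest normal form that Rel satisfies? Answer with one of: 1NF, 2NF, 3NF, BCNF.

Candidate key: {A, B}. Prime attributes: {A, B}.
C -> D breaks BCNF: {C}⁺ = {C, D}, so {C} is not a superkey.
C -> D has non-prime {D} on the right and a non-superkey on the left, so 3NF fails.
No proper subset of a key has a non-prime attribute in its closure, so there is no partial dependency; 2NF holds.

2NF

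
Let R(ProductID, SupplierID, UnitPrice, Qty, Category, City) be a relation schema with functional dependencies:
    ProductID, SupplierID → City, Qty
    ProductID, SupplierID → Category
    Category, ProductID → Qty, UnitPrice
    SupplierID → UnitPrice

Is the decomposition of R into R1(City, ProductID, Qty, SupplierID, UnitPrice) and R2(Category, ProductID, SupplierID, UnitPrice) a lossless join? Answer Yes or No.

Yes

The shared attributes are {ProductID, SupplierID, UnitPrice} and {ProductID, SupplierID, UnitPrice}⁺ = {Category, City, ProductID, Qty, SupplierID, UnitPrice}.
This includes all of R1, so the common attributes are a superkey of R1 — the join is lossless.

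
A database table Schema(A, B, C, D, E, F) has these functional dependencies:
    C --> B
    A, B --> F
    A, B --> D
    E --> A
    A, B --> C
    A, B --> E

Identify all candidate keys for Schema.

{A, B}, {A, C}, {B, E}, {C, E}

{A, B}⁺ = {A, B, C, D, E, F}, which is every attribute, so {A, B} is a candidate key.
{A, C}⁺ = {A, B, C, D, E, F}, which is every attribute, so {A, C} is a candidate key.
{B, E}⁺ = {A, B, C, D, E, F}, which is every attribute, so {B, E} is a candidate key.
{C, E}⁺ = {A, B, C, D, E, F}, which is every attribute, so {C, E} is a candidate key.
No proper subset of any of these is a key, and no other minimal superkey exists.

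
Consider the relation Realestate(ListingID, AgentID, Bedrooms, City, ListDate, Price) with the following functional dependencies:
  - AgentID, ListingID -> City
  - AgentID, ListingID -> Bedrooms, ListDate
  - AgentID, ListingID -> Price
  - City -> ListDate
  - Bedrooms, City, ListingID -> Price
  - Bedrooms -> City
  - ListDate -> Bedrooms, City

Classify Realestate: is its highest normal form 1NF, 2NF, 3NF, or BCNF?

2NF

Candidate key: {AgentID, ListingID}. Prime attributes: {AgentID, ListingID}.
City -> ListDate breaks BCNF: {City}⁺ = {Bedrooms, City, ListDate}, so {City} is not a superkey.
Because {ListDate} is non-prime and the left side of City -> ListDate is not a superkey, the relation is not in 3NF.
Checking every proper subset of each key, none determines a non-prime attribute — 2NF is satisfied.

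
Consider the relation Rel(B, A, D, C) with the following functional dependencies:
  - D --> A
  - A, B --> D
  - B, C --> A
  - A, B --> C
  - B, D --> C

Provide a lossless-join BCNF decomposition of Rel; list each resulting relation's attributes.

{A, D}; {B, C, D}

Candidate keys of the original relation: {A, B}, {B, C}, {B, D}.
Within {A, B, C, D}: {D}⁺ ∩ {A, B, C, D} = {A, D}, not the whole set, so D --> A violates BCNF; decompose into {A, D} and {B, C, D}.
{A, D} has no BCNF violation.
{B, C, D} has no BCNF violation.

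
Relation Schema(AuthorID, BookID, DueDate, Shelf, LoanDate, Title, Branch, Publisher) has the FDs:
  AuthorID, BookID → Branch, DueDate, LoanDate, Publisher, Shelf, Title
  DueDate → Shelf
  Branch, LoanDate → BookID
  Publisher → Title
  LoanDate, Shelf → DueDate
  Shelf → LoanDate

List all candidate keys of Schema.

{AuthorID, BookID}, {AuthorID, Branch, DueDate}, {AuthorID, Branch, LoanDate}, {AuthorID, Branch, Shelf}

{AuthorID} never appears on the right of any FD, so every key must include it.
Closure of {AuthorID, BookID} is {AuthorID, BookID, Branch, DueDate, LoanDate, Publisher, Shelf, Title}, the whole schema; {AuthorID, BookID} is a candidate key.
Closure of {AuthorID, Branch, DueDate} is {AuthorID, BookID, Branch, DueDate, LoanDate, Publisher, Shelf, Title}, the whole schema; {AuthorID, Branch, DueDate} is a candidate key.
Closure of {AuthorID, Branch, LoanDate} is {AuthorID, BookID, Branch, DueDate, LoanDate, Publisher, Shelf, Title}, the whole schema; {AuthorID, Branch, LoanDate} is a candidate key.
Closure of {AuthorID, Branch, Shelf} is {AuthorID, BookID, Branch, DueDate, LoanDate, Publisher, Shelf, Title}, the whole schema; {AuthorID, Branch, Shelf} is a candidate key.
These are minimal and exhaustive — every other superkey contains one of them.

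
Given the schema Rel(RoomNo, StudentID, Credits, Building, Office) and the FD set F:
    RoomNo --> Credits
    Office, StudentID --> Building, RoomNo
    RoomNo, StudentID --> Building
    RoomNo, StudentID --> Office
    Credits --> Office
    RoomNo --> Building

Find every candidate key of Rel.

No FD produces {StudentID}, so it must be in every candidate key.
{Credits, StudentID}⁺ = {Building, Credits, Office, RoomNo, StudentID} — all of the relation — so {Credits, StudentID} is a candidate key.
{Office, StudentID}⁺ = {Building, Credits, Office, RoomNo, StudentID} — all of the relation — so {Office, StudentID} is a candidate key.
{RoomNo, StudentID}⁺ = {Building, Credits, Office, RoomNo, StudentID} — all of the relation — so {RoomNo, StudentID} is a candidate key.
Any other superkey properly contains one of these, so there are no further candidate keys.

{Credits, StudentID}, {Office, StudentID}, {RoomNo, StudentID}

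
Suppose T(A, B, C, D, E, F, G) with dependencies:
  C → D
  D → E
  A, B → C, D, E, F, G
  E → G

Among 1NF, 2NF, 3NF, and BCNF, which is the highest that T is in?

Candidate key: {A, B}. Prime attributes: {A, B}.
For C → D we have {C}⁺ = {C, D, E, G}; {C} is not a superkey, so BCNF fails.
Because {D} is non-prime and the left side of C → D is not a superkey, the relation is not in 3NF.
No non-prime attribute depends on a proper subset of any candidate key, so 2NF holds.

2NF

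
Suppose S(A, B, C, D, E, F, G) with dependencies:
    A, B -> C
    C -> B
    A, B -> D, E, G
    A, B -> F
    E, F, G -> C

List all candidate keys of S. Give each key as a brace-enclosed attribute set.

{A, B}, {A, C}, {A, E, F, G}

Attributes never on any right-hand side: {A} — every candidate key must contain it.
{A, B}⁺ = {A, B, C, D, E, F, G}, which is every attribute, so {A, B} is a candidate key.
{A, C}⁺ = {A, B, C, D, E, F, G}, which is every attribute, so {A, C} is a candidate key.
{A, E, F, G}⁺ = {A, B, C, D, E, F, G}, which is every attribute, so {A, E, F, G} is a candidate key.
These are minimal and exhaustive — every other superkey contains one of them.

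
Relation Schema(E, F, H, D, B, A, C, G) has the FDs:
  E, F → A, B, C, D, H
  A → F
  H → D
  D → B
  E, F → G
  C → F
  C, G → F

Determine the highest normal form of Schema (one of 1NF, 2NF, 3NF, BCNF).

Candidate keys: {A, E}, {C, E}, {E, F}. Prime attributes: {A, C, E, F}.
A → F breaks BCNF: {A}⁺ = {A, F}, so {A} is not a superkey.
H → D has non-prime {D} on the right and a non-superkey on the left, so 3NF fails.
No non-prime attribute depends on a proper subset of any candidate key, so 2NF holds.

2NF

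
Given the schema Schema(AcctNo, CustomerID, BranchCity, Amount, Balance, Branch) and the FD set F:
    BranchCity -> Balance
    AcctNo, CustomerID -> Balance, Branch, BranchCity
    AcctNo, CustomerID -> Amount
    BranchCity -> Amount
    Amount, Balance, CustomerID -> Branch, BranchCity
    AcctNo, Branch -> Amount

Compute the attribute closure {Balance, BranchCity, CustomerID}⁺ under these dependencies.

Start with {Balance, BranchCity, CustomerID}.
BranchCity -> Amount applies; add {Amount} → now {Amount, Balance, BranchCity, CustomerID}.
Amount, Balance, CustomerID -> Branch, BranchCity applies; add {Branch} → now {Amount, Balance, Branch, BranchCity, CustomerID}.
No further FD applies.

{Amount, Balance, Branch, BranchCity, CustomerID}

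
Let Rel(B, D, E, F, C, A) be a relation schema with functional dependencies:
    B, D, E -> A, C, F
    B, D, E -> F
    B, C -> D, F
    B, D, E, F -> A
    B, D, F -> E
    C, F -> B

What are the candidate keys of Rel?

{B, C}, {B, D, E}, {B, D, F}, {C, F}

{B, C}⁺ = {A, B, C, D, E, F} — all of the relation — so {B, C} is a candidate key.
{C, F}⁺ = {A, B, C, D, E, F} — all of the relation — so {C, F} is a candidate key.
{B, D, E}⁺ = {A, B, C, D, E, F} — all of the relation — so {B, D, E} is a candidate key.
{B, D, F}⁺ = {A, B, C, D, E, F} — all of the relation — so {B, D, F} is a candidate key.
No proper subset of any of these is a key, and no other minimal superkey exists.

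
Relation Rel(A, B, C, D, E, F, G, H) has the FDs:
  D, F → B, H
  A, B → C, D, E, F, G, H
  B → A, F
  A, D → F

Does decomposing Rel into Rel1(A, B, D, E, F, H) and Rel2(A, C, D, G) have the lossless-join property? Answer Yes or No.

The shared attributes are {A, D} and {A, D}⁺ = {A, B, C, D, E, F, G, H}.
Rel1 is contained in that closure, so Rel1 ∩ Rel2 → Rel1 holds and the join is lossless.

Yes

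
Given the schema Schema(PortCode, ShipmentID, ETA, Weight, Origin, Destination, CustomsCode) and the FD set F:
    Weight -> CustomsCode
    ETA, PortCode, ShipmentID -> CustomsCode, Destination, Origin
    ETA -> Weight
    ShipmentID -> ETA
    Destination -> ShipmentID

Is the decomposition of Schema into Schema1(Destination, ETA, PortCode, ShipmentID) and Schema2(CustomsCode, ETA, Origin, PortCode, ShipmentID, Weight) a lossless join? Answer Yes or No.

Yes

Schema1 ∩ Schema2 = {ETA, PortCode, ShipmentID}; its closure under F is {CustomsCode, Destination, ETA, Origin, PortCode, ShipmentID, Weight}.
Schema1 is contained in that closure, so Schema1 ∩ Schema2 -> Schema1 holds and the join is lossless.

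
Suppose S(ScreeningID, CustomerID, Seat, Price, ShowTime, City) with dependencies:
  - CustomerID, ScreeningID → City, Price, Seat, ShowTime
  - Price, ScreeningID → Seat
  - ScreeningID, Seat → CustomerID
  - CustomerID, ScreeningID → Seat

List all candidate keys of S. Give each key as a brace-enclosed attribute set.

{ScreeningID} never appears on the right of any FD, so every key must include it.
{CustomerID, ScreeningID}⁺ = {City, CustomerID, Price, ScreeningID, Seat, ShowTime} — all of the relation — so {CustomerID, ScreeningID} is a candidate key.
{Price, ScreeningID}⁺ = {City, CustomerID, Price, ScreeningID, Seat, ShowTime} — all of the relation — so {Price, ScreeningID} is a candidate key.
{ScreeningID, Seat}⁺ = {City, CustomerID, Price, ScreeningID, Seat, ShowTime} — all of the relation — so {ScreeningID, Seat} is a candidate key.
Any other superkey properly contains one of these, so there are no further candidate keys.

{CustomerID, ScreeningID}, {Price, ScreeningID}, {ScreeningID, Seat}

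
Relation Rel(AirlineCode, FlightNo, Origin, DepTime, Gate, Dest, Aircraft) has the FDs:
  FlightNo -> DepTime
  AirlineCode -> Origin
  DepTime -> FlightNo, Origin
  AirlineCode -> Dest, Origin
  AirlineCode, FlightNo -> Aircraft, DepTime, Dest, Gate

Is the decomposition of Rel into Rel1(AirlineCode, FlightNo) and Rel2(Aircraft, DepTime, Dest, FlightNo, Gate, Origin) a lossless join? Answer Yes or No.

No

Common attributes: {FlightNo}; their closure is {DepTime, FlightNo, Origin}.
Rel1 ⊄ {DepTime, FlightNo, Origin} and Rel2 ⊄ {DepTime, FlightNo, Origin}, so the split is lossy.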